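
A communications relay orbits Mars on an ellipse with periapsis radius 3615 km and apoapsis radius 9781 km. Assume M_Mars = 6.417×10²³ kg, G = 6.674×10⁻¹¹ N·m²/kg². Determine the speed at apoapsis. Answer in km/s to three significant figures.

μ = GM = 6.674×10⁻¹¹ × 6.417×10²³ = 4.283×10¹³ m³/s².
Semi-major axis a = (r_p + r_a)/2 = 6698.0 km = 6.698×10⁶ m.
Vis-viva: v² = μ(2/r − 1/a) = 4.283×10¹³ × (2.045×10⁻⁷ − 1.493×10⁻⁷) = 2.363×10⁶ m²/s².
v = 1537 m/s = 1.537 km/s.

v ≈ 1.54 km/s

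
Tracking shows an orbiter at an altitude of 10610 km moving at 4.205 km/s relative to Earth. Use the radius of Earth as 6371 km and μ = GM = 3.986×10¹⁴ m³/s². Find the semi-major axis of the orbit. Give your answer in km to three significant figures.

a ≈ 13600 km

r = 6371 + 10610 = 16981 km = 1.698×10⁷ m.
Vis-viva rearranged: 1/a = 2/r − v²/μ = 1.178×10⁻⁷ − 4.436×10⁻⁸ = 7.342×10⁻⁸ m⁻¹.
a = 1.362×10⁷ m = 13621 km.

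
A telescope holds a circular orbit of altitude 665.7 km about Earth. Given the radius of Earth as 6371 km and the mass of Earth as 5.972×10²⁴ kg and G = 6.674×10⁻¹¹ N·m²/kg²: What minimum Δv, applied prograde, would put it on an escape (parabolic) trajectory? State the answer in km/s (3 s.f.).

μ = GM = 6.674×10⁻¹¹ × 5.972×10²⁴ = 3.986×10¹⁴ m³/s².
r = 6371 + 665.7 = 7036.7 km = 7.0367×10⁶ m.
Circular speed v_c = √(μ/r) = 7526 m/s.
Escape speed v_esc = √(2μ/r) = √2 × v_c = 10640 m/s.
Δv = v_esc − v_c = 3117 m/s = 3.117 km/s.

Δv ≈ 3.12 km/s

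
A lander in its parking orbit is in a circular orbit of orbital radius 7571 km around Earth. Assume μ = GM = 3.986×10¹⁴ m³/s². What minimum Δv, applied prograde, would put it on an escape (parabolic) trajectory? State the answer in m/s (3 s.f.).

r = 7571 km = 7.571×10⁶ m.
Circular speed v_c = √(μ/r) = 7256 m/s.
Escape speed v_esc = √(2μ/r) = √2 × v_c = 10260 m/s.
Δv = v_esc − v_c = 3005 m/s.

Δv ≈ 3010 m/s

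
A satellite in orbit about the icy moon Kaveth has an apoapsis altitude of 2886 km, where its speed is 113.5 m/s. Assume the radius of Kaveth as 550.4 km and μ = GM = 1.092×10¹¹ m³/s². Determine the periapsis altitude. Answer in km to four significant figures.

r_a = 550.4 + 2886 = 3436.4 km = 3.436×10⁶ m.
Specific energy ε = v²/2 − μ/r = -2.534×10⁴ J/kg, so a = −μ/(2ε) = 2.155×10⁶ m.
The apsides satisfy r_p + r_a = 2a, so the periapsis radius is 2a − r_a = 8.736×10⁵ m = 873.62 km.
Periapsis altitude = 873.62 − 550.4 = 323.22 km.

periapsis altitude ≈ 323.2 km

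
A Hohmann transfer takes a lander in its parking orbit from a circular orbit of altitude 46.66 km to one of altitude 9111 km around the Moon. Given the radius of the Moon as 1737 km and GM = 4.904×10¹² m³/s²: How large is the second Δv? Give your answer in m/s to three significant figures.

r₁ = 1737 + 46.66 = 1783.7 km = 1.7837×10⁶ m.
r₂ = 1737 + 9111 = 10848 km = 1.0848×10⁷ m.
Transfer ellipse a_t = (r₁ + r₂)/2 = 6.316×10⁶ m.
At r₁: circular v_c1 = √(μ/r₁) = 1658 m/s; transfer-perilune v_p = √[μ(2/r₁ − 1/a_t)] = 2173 m/s.
At r₂: circular v_c2 = √(μ/r₂) = 672.4 m/s; transfer-apolune v_a = √[μ(2/r₂ − 1/a_t)] = 357.3 m/s.
Δv₂ = v_c2 − v_a = 315.1 m/s.

Δv ≈ 315 m/s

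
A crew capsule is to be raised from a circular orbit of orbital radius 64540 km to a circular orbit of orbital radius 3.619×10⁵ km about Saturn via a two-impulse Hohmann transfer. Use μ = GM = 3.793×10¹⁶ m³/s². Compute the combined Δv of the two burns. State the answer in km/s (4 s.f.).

Δv_total ≈ 11.95 km/s

r₁ = 64540 km = 6.454×10⁷ m.
r₂ = 3.619×10⁵ km = 3.619×10⁸ m.
Transfer ellipse a_t = (r₁ + r₂)/2 = 2.132×10⁸ m.
At r₁: circular v_c1 = √(μ/r₁) = 24240 m/s; transfer-perikrone v_p = √[μ(2/r₁ − 1/a_t)] = 31580 m/s.
Δv₁ = v_p − v_c1 = 7341 m/s.
At r₂: circular v_c2 = √(μ/r₂) = 10240 m/s; transfer-apokrone v_a = √[μ(2/r₂ − 1/a_t)] = 5632 m/s.
Δv₂ = v_c2 − v_a = 4605 m/s.
Total Δv = Δv₁ + Δv₂ = 11950 m/s = 11.95 km/s.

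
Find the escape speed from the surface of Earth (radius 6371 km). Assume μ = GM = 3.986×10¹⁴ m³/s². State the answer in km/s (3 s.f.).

v_esc ≈ 11.2 km/s

r = R = 6.371×10⁶ m.
Escape speed v_esc = √(2μ/r) = √(2 × 3.986×10¹⁴ / 6.371×10⁶) = √(1.251×10⁸) = 11190 m/s.
= 11.19 km/s.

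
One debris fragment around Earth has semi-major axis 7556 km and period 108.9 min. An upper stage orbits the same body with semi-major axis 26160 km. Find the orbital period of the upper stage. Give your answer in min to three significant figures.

T₂ ≈ 702 min

Kepler's third law: T² ∝ a³, so T₂ = T₁ (a₂/a₁)^(3/2).
a₂/a₁ = 3.462, (a₂/a₁)^(3/2) = 6.442.
T₂ = 108.9 × 6.442 = 701.5 min.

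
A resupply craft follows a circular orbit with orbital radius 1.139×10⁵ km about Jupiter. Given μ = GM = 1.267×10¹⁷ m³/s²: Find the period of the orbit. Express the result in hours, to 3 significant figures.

T ≈ 5.96 hours

r = 1.139×10⁵ km = 1.139×10⁸ m.
Kepler's third law: T = 2π√(r³/μ) = 2π√((1.139×10⁸)³ / 1.267×10¹⁷).
r³/μ = 1.166×10⁷ s², so T = 2π × 3.415×10³ = 2.146×10⁴ s.
Converting: 2.146×10⁴ s ÷ 3600 = 5.960 hours.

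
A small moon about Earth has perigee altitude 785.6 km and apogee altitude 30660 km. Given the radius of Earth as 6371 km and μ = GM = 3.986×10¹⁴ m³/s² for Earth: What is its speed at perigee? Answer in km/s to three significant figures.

v ≈ 9.66 km/s

r_p = 6371 + 785.6 = 7156.6 km = 7.1566×10⁶ m.
r_a = 6371 + 30660 = 37031 km = 3.7031×10⁷ m.
Semi-major axis a = (r_p + r_a)/2 = 22094 km = 2.209×10⁷ m.
Vis-viva: v² = μ(2/r − 1/a) = 3.986×10¹⁴ × (2.795×10⁻⁷ − 4.526×10⁻⁸) = 9.335×10⁷ m²/s².
v = 9662 m/s = 9.662 km/s.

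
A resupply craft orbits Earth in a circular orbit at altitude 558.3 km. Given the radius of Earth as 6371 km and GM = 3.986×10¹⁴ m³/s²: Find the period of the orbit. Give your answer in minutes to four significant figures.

T ≈ 95.67 minutes

r = 6371 + 558.3 = 6929.3 km = 6.9293×10⁶ m.
Kepler's third law: T = 2π√(r³/μ) = 2π√((6.929×10⁶)³ / 3.986×10¹⁴).
r³/μ = 8.347×10⁵ s², so T = 2π × 9.136×10² = 5.740×10³ s.
Converting: 5.740×10³ s ÷ 60.00 = 95.67 minutes.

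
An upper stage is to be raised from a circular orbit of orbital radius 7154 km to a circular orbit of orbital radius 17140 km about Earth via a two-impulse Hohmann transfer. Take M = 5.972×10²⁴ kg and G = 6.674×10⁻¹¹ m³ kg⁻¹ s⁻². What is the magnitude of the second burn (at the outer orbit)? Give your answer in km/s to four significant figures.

μ = GM = 6.674×10⁻¹¹ × 5.972×10²⁴ = 3.986×10¹⁴ m³/s².
r₁ = 7154 km = 7.154×10⁶ m.
r₂ = 17140 km = 1.714×10⁷ m.
Transfer ellipse a_t = (r₁ + r₂)/2 = 1.215×10⁷ m.
At r₁: circular v_c1 = √(μ/r₁) = 7464 m/s; transfer-perigee v_p = √[μ(2/r₁ − 1/a_t)] = 8866 m/s.
At r₂: circular v_c2 = √(μ/r₂) = 4822 m/s; transfer-apogee v_a = √[μ(2/r₂ − 1/a_t)] = 3701 m/s.
Δv₂ = v_c2 − v_a = 1121 m/s.
= 1.121 km/s.

Δv ≈ 1.121 km/s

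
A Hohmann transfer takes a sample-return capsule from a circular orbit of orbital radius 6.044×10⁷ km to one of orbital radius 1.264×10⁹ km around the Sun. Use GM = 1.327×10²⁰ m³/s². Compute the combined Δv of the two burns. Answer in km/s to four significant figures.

r₁ = 6.044×10⁷ km = 6.044×10¹⁰ m.
r₂ = 1.264×10⁹ km = 1.264×10¹² m.
Transfer ellipse a_t = (r₁ + r₂)/2 = 6.622×10¹¹ m.
At r₁: circular v_c1 = √(μ/r₁) = 46860 m/s; transfer-perihelion v_p = √[μ(2/r₁ − 1/a_t)] = 64740 m/s.
Δv₁ = v_p − v_c1 = 17880 m/s.
At r₂: circular v_c2 = √(μ/r₂) = 10250 m/s; transfer-aphelion v_a = √[μ(2/r₂ − 1/a_t)] = 3095 m/s.
Δv₂ = v_c2 − v_a = 7151 m/s.
Total Δv = Δv₁ + Δv₂ = 25030 m/s = 25.03 km/s.

Δv_total ≈ 25.03 km/s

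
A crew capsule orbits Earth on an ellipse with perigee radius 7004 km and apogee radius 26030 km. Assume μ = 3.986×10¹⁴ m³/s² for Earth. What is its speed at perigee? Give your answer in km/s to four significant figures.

v ≈ 9.470 km/s

Semi-major axis a = (r_p + r_a)/2 = 16517 km = 1.652×10⁷ m.
Vis-viva: v² = μ(2/r − 1/a) = 3.986×10¹⁴ × (2.856×10⁻⁷ − 6.054×10⁻⁸) = 8.969×10⁷ m²/s².
v = 9470 m/s = 9.470 km/s.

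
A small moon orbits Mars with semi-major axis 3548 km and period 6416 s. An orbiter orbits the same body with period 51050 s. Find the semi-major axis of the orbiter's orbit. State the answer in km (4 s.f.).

a₂ ≈ 14140 km

Kepler's third law: a³ ∝ T², so a₂ = a₁ (T₂/T₁)^(2/3).
T₂/T₁ = 7.957, (T₂/T₁)^(2/3) = 3.986.
a₂ = 3548 × 3.986 = 14140 km.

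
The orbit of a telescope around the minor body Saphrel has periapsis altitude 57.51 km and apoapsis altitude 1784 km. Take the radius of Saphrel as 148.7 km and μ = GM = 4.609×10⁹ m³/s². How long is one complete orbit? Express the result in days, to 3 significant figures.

T ≈ 1.18 days

r_p = 148.7 + 57.51 = 206.21 km = 2.0621×10⁵ m.
r_a = 148.7 + 1784 = 1932.7 km = 1.9327×10⁶ m.
Semi-major axis a = (r_p + r_a)/2 = (206.21 + 1932.7)/2 = 1069.5 km = 1.069×10⁶ m.
By Kepler's third law T = 2π√(a³/μ) = 2π × 1.629×10⁴ = 1.024×10⁵ s.
= 1.185 days.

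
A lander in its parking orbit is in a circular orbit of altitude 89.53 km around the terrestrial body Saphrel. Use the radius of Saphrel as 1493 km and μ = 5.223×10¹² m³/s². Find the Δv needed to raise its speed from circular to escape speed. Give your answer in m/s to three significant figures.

Δv ≈ 753 m/s

r = 1493 + 89.53 = 1582.5 km = 1.5825×10⁶ m.
Circular speed v_c = √(μ/r) = 1817 m/s.
Escape speed v_esc = √(2μ/r) = √2 × v_c = 2569 m/s.
Δv = v_esc − v_c = 752.5 m/s.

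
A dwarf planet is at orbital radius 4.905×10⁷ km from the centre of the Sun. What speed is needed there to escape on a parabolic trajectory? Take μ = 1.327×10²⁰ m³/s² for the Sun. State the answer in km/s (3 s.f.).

v_esc ≈ 73.6 km/s

r = 4.905×10⁷ km = 4.905×10¹⁰ m.
Escape speed v_esc = √(2μ/r) = √(2 × 1.327×10²⁰ / 4.905×10¹⁰) = √(5.411×10⁹) = 73560 m/s.
= 73.56 km/s.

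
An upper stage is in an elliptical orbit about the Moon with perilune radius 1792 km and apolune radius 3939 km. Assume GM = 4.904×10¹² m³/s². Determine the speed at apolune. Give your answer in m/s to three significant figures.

Semi-major axis a = (r_p + r_a)/2 = 2865.5 km = 2.866×10⁶ m.
Vis-viva: v² = μ(2/r − 1/a) = 4.904×10¹² × (5.077×10⁻⁷ − 3.490×10⁻⁷) = 7.786×10⁵ m²/s².
v = 882.4 m/s.

v ≈ 882 m/s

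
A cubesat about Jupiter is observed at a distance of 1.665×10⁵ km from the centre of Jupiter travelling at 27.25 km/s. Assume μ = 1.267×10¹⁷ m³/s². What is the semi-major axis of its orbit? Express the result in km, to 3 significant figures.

a ≈ 1.63×10⁵ km

r = 1.665×10⁸ m.
Vis-viva rearranged: 1/a = 2/r − v²/μ = 1.201×10⁻⁸ − 5.861×10⁻⁹ = 6.151×10⁻⁹ m⁻¹.
a = 1.626×10⁸ m = 1.6257×10⁵ km.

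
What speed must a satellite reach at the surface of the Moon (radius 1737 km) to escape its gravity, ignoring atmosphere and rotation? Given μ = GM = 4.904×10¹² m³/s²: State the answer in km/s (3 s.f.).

r = R = 1.737×10⁶ m.
Escape speed v_esc = √(2μ/r) = √(2 × 4.904×10¹² / 1.737×10⁶) = √(5.647×10⁶) = 2376 m/s.
= 2.376 km/s.

v_esc ≈ 2.38 km/s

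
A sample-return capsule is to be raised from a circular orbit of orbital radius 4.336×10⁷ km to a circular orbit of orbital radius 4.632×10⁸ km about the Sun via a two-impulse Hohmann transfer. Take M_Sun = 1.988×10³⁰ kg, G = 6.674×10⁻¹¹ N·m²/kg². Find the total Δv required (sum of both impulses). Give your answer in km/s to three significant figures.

μ = GM = 6.674×10⁻¹¹ × 1.988×10³⁰ = 1.327×10²⁰ m³/s².
r₁ = 4.336×10⁷ km = 4.336×10¹⁰ m.
r₂ = 4.632×10⁸ km = 4.632×10¹¹ m.
Transfer ellipse a_t = (r₁ + r₂)/2 = 2.533×10¹¹ m.
At r₁: circular v_c1 = √(μ/r₁) = 55320 m/s; transfer-perihelion v_p = √[μ(2/r₁ − 1/a_t)] = 74810 m/s.
Δv₁ = v_p − v_c1 = 19490 m/s.
At r₂: circular v_c2 = √(μ/r₂) = 16920 m/s; transfer-aphelion v_a = √[μ(2/r₂ − 1/a_t)] = 7003 m/s.
Δv₂ = v_c2 − v_a = 9922 m/s.
Total Δv = Δv₁ + Δv₂ = 29410 m/s = 29.41 km/s.

Δv_total ≈ 29.4 km/s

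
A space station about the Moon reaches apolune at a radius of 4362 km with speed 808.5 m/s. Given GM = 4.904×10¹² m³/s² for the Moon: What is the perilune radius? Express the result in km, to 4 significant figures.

perilune radius ≈ 1788 km

r_a = 4.362×10⁶ m.
Specific energy ε = v²/2 − μ/r = -7.974×10⁵ J/kg, so a = −μ/(2ε) = 3.075×10⁶ m.
The apsides satisfy r_p + r_a = 2a, so the perilune radius is 2a − r_a = 1.788×10⁶ m = 1787.8 km.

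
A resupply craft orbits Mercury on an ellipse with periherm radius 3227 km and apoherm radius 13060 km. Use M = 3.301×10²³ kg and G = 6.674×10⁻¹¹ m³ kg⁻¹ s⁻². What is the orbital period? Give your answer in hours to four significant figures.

T ≈ 8.641 hours

μ = GM = 6.674×10⁻¹¹ × 3.301×10²³ = 2.203×10¹³ m³/s².
Semi-major axis a = (r_p + r_a)/2 = (3227.0 + 13060)/2 = 8143.5 km = 8.144×10⁶ m.
By Kepler's third law T = 2π√(a³/μ) = 2π × 4.951×10³ = 3.111×10⁴ s.
= 8.641 hours.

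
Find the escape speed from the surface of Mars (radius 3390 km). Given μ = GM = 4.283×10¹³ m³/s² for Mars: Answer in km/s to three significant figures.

v_esc ≈ 5.03 km/s

r = R = 3.390×10⁶ m.
Escape speed v_esc = √(2μ/r) = √(2 × 4.283×10¹³ / 3.390×10⁶) = √(2.527×10⁷) = 5027 m/s.
= 5.027 km/s.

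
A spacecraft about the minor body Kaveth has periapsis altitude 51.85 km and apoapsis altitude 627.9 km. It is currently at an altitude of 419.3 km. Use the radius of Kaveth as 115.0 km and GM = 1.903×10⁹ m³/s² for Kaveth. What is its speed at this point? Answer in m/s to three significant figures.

r_p = 115.0 + 51.85 = 166.85 km = 1.6685×10⁵ m.
r_a = 115.0 + 627.9 = 742.90 km = 7.4290×10⁵ m.
r = 115.0 + 419.3 = 534.30 km = 5.343×10⁵ m.
Semi-major axis a = (r_p + r_a)/2 = 454.88 km = 4.549×10⁵ m.
Vis-viva: v² = μ(2/r − 1/a) = 1.903×10⁹ × (3.743×10⁻⁶ − 2.198×10⁻⁶) = 2.940×10³ m²/s².
v = 54.22 m/s.

v ≈ 54.2 m/s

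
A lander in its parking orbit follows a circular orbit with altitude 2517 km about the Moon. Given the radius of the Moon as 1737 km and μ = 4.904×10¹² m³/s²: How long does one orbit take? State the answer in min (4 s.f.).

r = 1737 + 2517 = 4254.0 km = 4.2540×10⁶ m.
Kepler's third law: T = 2π√(r³/μ) = 2π√((4.254×10⁶)³ / 4.904×10¹²).
r³/μ = 1.570×10⁷ s², so T = 2π × 3.962×10³ = 2.489×10⁴ s.
Converting: 2.489×10⁴ s ÷ 60.00 = 414.9 min.

T ≈ 414.9 min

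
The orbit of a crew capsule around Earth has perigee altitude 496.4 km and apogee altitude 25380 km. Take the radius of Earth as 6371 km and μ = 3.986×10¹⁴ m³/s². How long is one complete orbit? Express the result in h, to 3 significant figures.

T ≈ 7.42 h

r_p = 6371 + 496.4 = 6867.4 km = 6.8674×10⁶ m.
r_a = 6371 + 25380 = 31751 km = 3.1751×10⁷ m.
Semi-major axis a = (r_p + r_a)/2 = (6867.4 + 31751)/2 = 19309 km = 1.931×10⁷ m.
By Kepler's third law T = 2π√(a³/μ) = 2π × 4.250×10³ = 2.670×10⁴ s.
= 7.417 h.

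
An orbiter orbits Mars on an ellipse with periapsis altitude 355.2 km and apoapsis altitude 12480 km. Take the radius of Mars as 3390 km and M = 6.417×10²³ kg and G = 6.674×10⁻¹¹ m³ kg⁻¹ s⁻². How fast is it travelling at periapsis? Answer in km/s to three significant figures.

μ = GM = 6.674×10⁻¹¹ × 6.417×10²³ = 4.283×10¹³ m³/s².
r_p = 3390 + 355.2 = 3745.2 km = 3.7452×10⁶ m.
r_a = 3390 + 12480 = 15870 km = 1.5870×10⁷ m.
Semi-major axis a = (r_p + r_a)/2 = 9807.6 km = 9.808×10⁶ m.
Vis-viva: v² = μ(2/r − 1/a) = 4.283×10¹³ × (5.340×10⁻⁷ − 1.020×10⁻⁷) = 1.850×10⁷ m²/s².
v = 4302 m/s = 4.302 km/s.

v ≈ 4.30 km/s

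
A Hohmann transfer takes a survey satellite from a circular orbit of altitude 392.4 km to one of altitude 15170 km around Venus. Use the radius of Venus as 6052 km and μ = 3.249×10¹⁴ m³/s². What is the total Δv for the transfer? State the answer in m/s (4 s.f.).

r₁ = 6052 + 392.4 = 6444.4 km = 6.4444×10⁶ m.
r₂ = 6052 + 15170 = 21222 km = 2.1222×10⁷ m.
Transfer ellipse a_t = (r₁ + r₂)/2 = 1.383×10⁷ m.
At r₁: circular v_c1 = √(μ/r₁) = 7100 m/s; transfer-periapsis v_p = √[μ(2/r₁ − 1/a_t)] = 8795 m/s.
Δv₁ = v_p − v_c1 = 1694 m/s.
At r₂: circular v_c2 = √(μ/r₂) = 3913 m/s; transfer-apoapsis v_a = √[μ(2/r₂ − 1/a_t)] = 2671 m/s.
Δv₂ = v_c2 − v_a = 1242 m/s.
Total Δv = Δv₁ + Δv₂ = 2936 m/s.

Δv_total ≈ 2936 m/s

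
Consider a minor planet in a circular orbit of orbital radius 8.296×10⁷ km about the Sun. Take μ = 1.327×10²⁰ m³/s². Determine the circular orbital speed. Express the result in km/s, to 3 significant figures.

r = 8.296×10⁷ km = 8.296×10¹⁰ m.
For a circular orbit v = √(μ/r) = √(1.327×10²⁰ / 8.296×10¹⁰) = √(1.600×10⁹) = 39990 m/s.
That is 39.99 km/s.

v ≈ 40.0 km/s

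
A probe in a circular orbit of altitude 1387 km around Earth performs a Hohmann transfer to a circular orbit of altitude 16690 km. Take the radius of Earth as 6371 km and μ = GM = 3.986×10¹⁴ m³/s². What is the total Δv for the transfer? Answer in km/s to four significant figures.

Δv_total ≈ 2.808 km/s

r₁ = 6371 + 1387 = 7758.0 km = 7.7580×10⁶ m.
r₂ = 6371 + 16690 = 23061 km = 2.3061×10⁷ m.
Transfer ellipse a_t = (r₁ + r₂)/2 = 1.541×10⁷ m.
At r₁: circular v_c1 = √(μ/r₁) = 7168 m/s; transfer-perigee v_p = √[μ(2/r₁ − 1/a_t)] = 8769 m/s.
Δv₁ = v_p − v_c1 = 1601 m/s.
At r₂: circular v_c2 = √(μ/r₂) = 4157 m/s; transfer-apogee v_a = √[μ(2/r₂ − 1/a_t)] = 2950 m/s.
Δv₂ = v_c2 − v_a = 1208 m/s.
Total Δv = Δv₁ + Δv₂ = 2808 m/s = 2.808 km/s.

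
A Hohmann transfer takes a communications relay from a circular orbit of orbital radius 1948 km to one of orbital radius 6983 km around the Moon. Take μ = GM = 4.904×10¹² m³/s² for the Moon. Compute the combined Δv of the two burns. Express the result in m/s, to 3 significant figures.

r₁ = 1948 km = 1.948×10⁶ m.
r₂ = 6983 km = 6.983×10⁶ m.
Transfer ellipse a_t = (r₁ + r₂)/2 = 4.466×10⁶ m.
At r₁: circular v_c1 = √(μ/r₁) = 1587 m/s; transfer-perilune v_p = √[μ(2/r₁ − 1/a_t)] = 1984 m/s.
Δv₁ = v_p − v_c1 = 397.5 m/s.
At r₂: circular v_c2 = √(μ/r₂) = 838.0 m/s; transfer-apolune v_a = √[μ(2/r₂ − 1/a_t)] = 553.5 m/s.
Δv₂ = v_c2 − v_a = 284.5 m/s.
Total Δv = Δv₁ + Δv₂ = 682.0 m/s.

Δv_total ≈ 682 m/s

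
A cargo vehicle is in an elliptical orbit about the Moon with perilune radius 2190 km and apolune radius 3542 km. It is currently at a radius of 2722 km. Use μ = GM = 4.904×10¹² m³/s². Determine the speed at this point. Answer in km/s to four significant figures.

Semi-major axis a = (r_p + r_a)/2 = 2866.0 km = 2.866×10⁶ m.
Vis-viva: v² = μ(2/r − 1/a) = 4.904×10¹² × (7.348×10⁻⁷ − 3.489×10⁻⁷) = 1.892×10⁶ m²/s².
v = 1376 m/s = 1.376 km/s.

v ≈ 1.376 km/s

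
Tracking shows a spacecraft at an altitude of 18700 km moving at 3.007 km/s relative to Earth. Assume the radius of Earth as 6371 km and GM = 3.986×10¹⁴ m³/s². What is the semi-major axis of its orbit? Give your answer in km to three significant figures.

r = 6371 + 18700 = 25071 km = 2.507×10⁷ m.
Vis-viva rearranged: 1/a = 2/r − v²/μ = 7.977×10⁻⁸ − 2.268×10⁻⁸ = 5.709×10⁻⁸ m⁻¹.
a = 1.752×10⁷ m = 17517 km.

a ≈ 17500 km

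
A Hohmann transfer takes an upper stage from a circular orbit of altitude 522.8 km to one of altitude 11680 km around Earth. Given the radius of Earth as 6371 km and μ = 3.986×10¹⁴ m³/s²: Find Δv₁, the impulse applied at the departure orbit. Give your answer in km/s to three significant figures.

r₁ = 6371 + 522.8 = 6893.8 km = 6.8938×10⁶ m.
r₂ = 6371 + 11680 = 18051 km = 1.8051×10⁷ m.
Transfer ellipse a_t = (r₁ + r₂)/2 = 1.247×10⁷ m.
At r₁: circular v_c1 = √(μ/r₁) = 7604 m/s; transfer-perigee v_p = √[μ(2/r₁ − 1/a_t)] = 9148 m/s.
Δv₁ = v_p − v_c1 = 1544 m/s.
= 1.544 km/s.

Δv ≈ 1.54 km/s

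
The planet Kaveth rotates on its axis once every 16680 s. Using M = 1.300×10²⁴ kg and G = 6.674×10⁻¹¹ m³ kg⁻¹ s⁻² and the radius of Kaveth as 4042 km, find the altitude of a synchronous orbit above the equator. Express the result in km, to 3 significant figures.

μ = GM = 6.674×10⁻¹¹ × 1.300×10²⁴ = 8.676×10¹³ m³/s².
A synchronous orbit has period T, so by Kepler's third law a = (μT²/4π²)^(1/3).
μT²/4π² = 8.676×10¹³ × (1.668×10⁴)² / 39.48 = 6.115×10²⁰ m³.
a = 8.488×10⁶ m = 8487.6 km.
Altitude h = a − R = 8487.6 − 4042 = 4445.6 km.

h_sync ≈ 4450 km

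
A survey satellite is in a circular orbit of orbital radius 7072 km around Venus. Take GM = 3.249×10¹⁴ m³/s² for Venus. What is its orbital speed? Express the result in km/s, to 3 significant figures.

r = 7072 km = 7.072×10⁶ m.
For a circular orbit v = √(μ/r) = √(3.249×10¹⁴ / 7.072×10⁶) = √(4.594×10⁷) = 6778 m/s.
That is 6.778 km/s.

v ≈ 6.78 km/s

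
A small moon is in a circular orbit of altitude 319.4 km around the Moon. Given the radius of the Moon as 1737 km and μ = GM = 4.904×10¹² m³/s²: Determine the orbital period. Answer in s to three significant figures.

T ≈ 8370 s

r = 1737 + 319.4 = 2056.4 km = 2.0564×10⁶ m.
Kepler's third law: T = 2π√(r³/μ) = 2π√((2.056×10⁶)³ / 4.904×10¹²).
r³/μ = 1.773×10⁶ s², so T = 2π × 1.332×10³ = 8.367×10³ s.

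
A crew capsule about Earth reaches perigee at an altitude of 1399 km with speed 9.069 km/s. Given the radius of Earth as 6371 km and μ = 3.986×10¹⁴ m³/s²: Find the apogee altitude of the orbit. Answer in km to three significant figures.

apogee altitude ≈ 25000 km

r_p = 6371 + 1399 = 7770.0 km = 7.770×10⁶ m.
Specific energy ε = v²/2 − μ/r = -1.018×10⁷ J/kg, so a = −μ/(2ε) = 1.958×10⁷ m.
The apsides satisfy r_p + r_a = 2a, so the apogee radius is 2a − r_p = 3.140×10⁷ m = 31399 km.
Apogee altitude = 31399 − 6371 = 25028 km.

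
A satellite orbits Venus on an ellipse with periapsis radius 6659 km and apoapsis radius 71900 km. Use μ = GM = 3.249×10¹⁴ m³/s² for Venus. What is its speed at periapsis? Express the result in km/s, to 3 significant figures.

v ≈ 9.45 km/s

Semi-major axis a = (r_p + r_a)/2 = 39280 km = 3.928×10⁷ m.
Vis-viva: v² = μ(2/r − 1/a) = 3.249×10¹⁴ × (3.003×10⁻⁷ − 2.546×10⁻⁸) = 8.931×10⁷ m²/s².
v = 9450 m/s = 9.450 km/s.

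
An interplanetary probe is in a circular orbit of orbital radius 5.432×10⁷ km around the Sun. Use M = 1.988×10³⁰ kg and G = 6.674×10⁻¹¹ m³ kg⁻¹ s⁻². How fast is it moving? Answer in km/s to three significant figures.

v ≈ 49.4 km/s

μ = GM = 6.674×10⁻¹¹ × 1.988×10³⁰ = 1.327×10²⁰ m³/s².
r = 5.432×10⁷ km = 5.432×10¹⁰ m.
For a circular orbit v = √(μ/r) = √(1.327×10²⁰ / 5.432×10¹⁰) = √(2.443×10⁹) = 49420 m/s.
That is 49.42 km/s.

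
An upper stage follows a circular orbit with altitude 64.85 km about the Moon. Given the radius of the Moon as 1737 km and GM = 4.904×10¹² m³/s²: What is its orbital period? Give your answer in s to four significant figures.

T ≈ 6863 s

r = 1737 + 64.85 = 1801.8 km = 1.8018×10⁶ m.
Kepler's third law: T = 2π√(r³/μ) = 2π√((1.802×10⁶)³ / 4.904×10¹²).
r³/μ = 1.193×10⁶ s², so T = 2π × 1.092×10³ = 6.863×10³ s.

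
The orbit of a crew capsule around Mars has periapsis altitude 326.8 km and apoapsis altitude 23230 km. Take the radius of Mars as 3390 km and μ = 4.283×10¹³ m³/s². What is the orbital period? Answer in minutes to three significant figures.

r_p = 3390 + 326.8 = 3716.8 km = 3.7168×10⁶ m.
r_a = 3390 + 23230 = 26620 km = 2.6620×10⁷ m.
Semi-major axis a = (r_p + r_a)/2 = (3716.8 + 26620)/2 = 15168 km = 1.517×10⁷ m.
By Kepler's third law T = 2π√(a³/μ) = 2π × 9.027×10³ = 5.672×10⁴ s.
= 945.3 minutes.

T ≈ 945 minutes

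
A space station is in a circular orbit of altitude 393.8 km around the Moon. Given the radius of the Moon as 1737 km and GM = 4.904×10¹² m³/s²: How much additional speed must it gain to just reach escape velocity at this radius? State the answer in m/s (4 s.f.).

r = 1737 + 393.8 = 2130.8 km = 2.1308×10⁶ m.
Circular speed v_c = √(μ/r) = 1517 m/s.
Escape speed v_esc = √(2μ/r) = √2 × v_c = 2145 m/s.
Δv = v_esc − v_c = 628.4 m/s.

Δv ≈ 628.4 m/s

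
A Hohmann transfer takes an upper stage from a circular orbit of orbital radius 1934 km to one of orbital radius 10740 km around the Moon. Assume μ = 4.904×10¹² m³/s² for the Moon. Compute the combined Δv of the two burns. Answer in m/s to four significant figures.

r₁ = 1934 km = 1.934×10⁶ m.
r₂ = 10740 km = 1.074×10⁷ m.
Transfer ellipse a_t = (r₁ + r₂)/2 = 6.337×10⁶ m.
At r₁: circular v_c1 = √(μ/r₁) = 1592 m/s; transfer-perilune v_p = √[μ(2/r₁ − 1/a_t)] = 2073 m/s.
Δv₁ = v_p − v_c1 = 480.7 m/s.
At r₂: circular v_c2 = √(μ/r₂) = 675.7 m/s; transfer-apolune v_a = √[μ(2/r₂ − 1/a_t)] = 373.3 m/s.
Δv₂ = v_c2 − v_a = 302.4 m/s.
Total Δv = Δv₁ + Δv₂ = 783.1 m/s.

Δv_total ≈ 783.1 m/s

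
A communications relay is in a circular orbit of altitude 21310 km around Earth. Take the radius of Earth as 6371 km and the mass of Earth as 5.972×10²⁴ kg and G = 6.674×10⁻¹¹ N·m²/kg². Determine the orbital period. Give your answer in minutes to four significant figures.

μ = GM = 6.674×10⁻¹¹ × 5.972×10²⁴ = 3.986×10¹⁴ m³/s².
r = 6371 + 21310 = 27681 km = 2.7681×10⁷ m.
Kepler's third law: T = 2π√(r³/μ) = 2π√((2.768×10⁷)³ / 3.986×10¹⁴).
r³/μ = 5.322×10⁷ s², so T = 2π × 7.295×10³ = 4.584×10⁴ s.
Converting: 4.584×10⁴ s ÷ 60.00 = 763.9 minutes.

T ≈ 763.9 minutes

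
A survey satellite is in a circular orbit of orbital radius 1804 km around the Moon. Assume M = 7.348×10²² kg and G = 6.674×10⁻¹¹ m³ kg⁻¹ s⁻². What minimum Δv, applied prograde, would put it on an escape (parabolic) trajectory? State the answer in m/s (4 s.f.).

μ = GM = 6.674×10⁻¹¹ × 7.348×10²² = 4.904×10¹² m³/s².
r = 1804 km = 1.804×10⁶ m.
Circular speed v_c = √(μ/r) = 1649 m/s.
Escape speed v_esc = √(2μ/r) = √2 × v_c = 2332 m/s.
Δv = v_esc − v_c = 682.9 m/s.

Δv ≈ 682.9 m/s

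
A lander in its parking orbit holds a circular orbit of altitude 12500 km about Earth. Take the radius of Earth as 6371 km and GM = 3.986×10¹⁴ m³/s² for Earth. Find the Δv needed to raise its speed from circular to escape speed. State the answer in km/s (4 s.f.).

r = 6371 + 12500 = 18871 km = 1.8871×10⁷ m.
Circular speed v_c = √(μ/r) = 4596 m/s.
Escape speed v_esc = √(2μ/r) = √2 × v_c = 6500 m/s.
Δv = v_esc − v_c = 1904 m/s = 1.904 km/s.

Δv ≈ 1.904 km/s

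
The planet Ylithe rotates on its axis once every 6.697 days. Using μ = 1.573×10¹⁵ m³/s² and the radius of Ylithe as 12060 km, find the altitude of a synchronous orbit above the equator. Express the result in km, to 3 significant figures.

h_sync ≈ 2.25×10⁵ km

T = 6.697 days = 5.786×10⁵ s.
A synchronous orbit has period T, so by Kepler's third law a = (μT²/4π²)^(1/3).
μT²/4π² = 1.573×10¹⁵ × (5.786×10⁵)² / 39.48 = 1.334×10²⁵ m³.
a = 2.372×10⁸ m = 2.3717×10⁵ km.
Altitude h = a − R = 2.3717×10⁵ − 12060 = 2.2511×10⁵ km.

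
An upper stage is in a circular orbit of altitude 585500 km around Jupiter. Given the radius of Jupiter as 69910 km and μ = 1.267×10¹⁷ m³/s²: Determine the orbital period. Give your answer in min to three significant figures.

r = 69910 + 585500 = 655410 km = 6.5541×10⁸ m.
Kepler's third law: T = 2π√(r³/μ) = 2π√((6.554×10⁸)³ / 1.267×10¹⁷).
r³/μ = 2.222×10⁹ s², so T = 2π × 4.714×10⁴ = 2.962×10⁵ s.
Converting: 2.962×10⁵ s ÷ 60.00 = 4936 min.

T ≈ 4940 min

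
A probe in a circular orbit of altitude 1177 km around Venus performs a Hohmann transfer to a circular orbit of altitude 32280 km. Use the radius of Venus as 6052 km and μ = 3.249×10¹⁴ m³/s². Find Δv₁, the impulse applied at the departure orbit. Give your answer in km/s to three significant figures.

Δv ≈ 1.99 km/s

r₁ = 6052 + 1177 = 7229.0 km = 7.2290×10⁶ m.
r₂ = 6052 + 32280 = 38332 km = 3.8332×10⁷ m.
Transfer ellipse a_t = (r₁ + r₂)/2 = 2.278×10⁷ m.
At r₁: circular v_c1 = √(μ/r₁) = 6704 m/s; transfer-periapsis v_p = √[μ(2/r₁ − 1/a_t)] = 8696 m/s.
Δv₁ = v_p − v_c1 = 1992 m/s.
= 1.992 km/s.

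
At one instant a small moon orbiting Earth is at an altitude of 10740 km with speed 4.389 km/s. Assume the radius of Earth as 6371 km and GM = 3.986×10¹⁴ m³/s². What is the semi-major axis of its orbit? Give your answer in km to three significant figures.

a ≈ 14600 km

r = 6371 + 10740 = 17111 km = 1.711×10⁷ m.
Specific orbital energy ε = v²/2 − μ/r = (4389)²/2 − 3.986×10¹⁴/1.711×10⁷ = -1.366×10⁷ J/kg.
Since ε = −μ/(2a), a = −μ/(2ε) = 1.459×10⁷ m = 14587 km.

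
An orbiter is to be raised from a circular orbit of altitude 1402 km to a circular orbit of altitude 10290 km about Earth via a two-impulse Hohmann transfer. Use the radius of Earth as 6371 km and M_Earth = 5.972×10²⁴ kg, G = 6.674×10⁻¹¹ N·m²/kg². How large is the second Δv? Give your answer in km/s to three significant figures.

Δv ≈ 0.99 km/s

μ = GM = 6.674×10⁻¹¹ × 5.972×10²⁴ = 3.986×10¹⁴ m³/s².
r₁ = 6371 + 1402 = 7773.0 km = 7.7730×10⁶ m.
r₂ = 6371 + 10290 = 16661 km = 1.6661×10⁷ m.
Transfer ellipse a_t = (r₁ + r₂)/2 = 1.222×10⁷ m.
At r₁: circular v_c1 = √(μ/r₁) = 7161 m/s; transfer-perigee v_p = √[μ(2/r₁ − 1/a_t)] = 8362 m/s.
At r₂: circular v_c2 = √(μ/r₂) = 4891 m/s; transfer-apogee v_a = √[μ(2/r₂ − 1/a_t)] = 3901 m/s.
Δv₂ = v_c2 − v_a = 989.7 m/s.
= 0.9897 km/s.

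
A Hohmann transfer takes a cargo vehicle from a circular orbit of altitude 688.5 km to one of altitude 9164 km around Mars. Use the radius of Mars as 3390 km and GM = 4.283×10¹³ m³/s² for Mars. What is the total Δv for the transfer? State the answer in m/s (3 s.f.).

r₁ = 3390 + 688.5 = 4078.5 km = 4.0785×10⁶ m.
r₂ = 3390 + 9164 = 12554 km = 1.2554×10⁷ m.
Transfer ellipse a_t = (r₁ + r₂)/2 = 8.316×10⁶ m.
At r₁: circular v_c1 = √(μ/r₁) = 3241 m/s; transfer-periapsis v_p = √[μ(2/r₁ − 1/a_t)] = 3982 m/s.
Δv₁ = v_p − v_c1 = 741.0 m/s.
At r₂: circular v_c2 = √(μ/r₂) = 1847 m/s; transfer-apoapsis v_a = √[μ(2/r₂ − 1/a_t)] = 1294 m/s.
Δv₂ = v_c2 − v_a = 553.6 m/s.
Total Δv = Δv₁ + Δv₂ = 1295 m/s.

Δv_total ≈ 1290 m/s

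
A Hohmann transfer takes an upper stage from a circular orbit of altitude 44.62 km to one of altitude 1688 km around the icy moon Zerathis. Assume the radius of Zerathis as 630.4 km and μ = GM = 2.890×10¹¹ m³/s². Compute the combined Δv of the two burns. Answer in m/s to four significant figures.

Δv_total ≈ 276.0 m/s

r₁ = 630.4 + 44.62 = 675.02 km = 6.7502×10⁵ m.
r₂ = 630.4 + 1688 = 2318.4 km = 2.3184×10⁶ m.
Transfer ellipse a_t = (r₁ + r₂)/2 = 1.497×10⁶ m.
At r₁: circular v_c1 = √(μ/r₁) = 654.3 m/s; transfer-periapsis v_p = √[μ(2/r₁ − 1/a_t)] = 814.4 m/s.
Δv₁ = v_p − v_c1 = 160.0 m/s.
At r₂: circular v_c2 = √(μ/r₂) = 353.1 m/s; transfer-apoapsis v_a = √[μ(2/r₂ − 1/a_t)] = 237.1 m/s.
Δv₂ = v_c2 − v_a = 116.0 m/s.
Total Δv = Δv₁ + Δv₂ = 276.0 m/s.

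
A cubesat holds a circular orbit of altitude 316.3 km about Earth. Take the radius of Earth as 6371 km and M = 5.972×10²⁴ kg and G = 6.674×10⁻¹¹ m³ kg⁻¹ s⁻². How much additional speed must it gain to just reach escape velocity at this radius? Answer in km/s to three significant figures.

Δv ≈ 3.20 km/s

μ = GM = 6.674×10⁻¹¹ × 5.972×10²⁴ = 3.986×10¹⁴ m³/s².
r = 6371 + 316.3 = 6687.3 km = 6.6873×10⁶ m.
Circular speed v_c = √(μ/r) = 7720 m/s.
Escape speed v_esc = √(2μ/r) = √2 × v_c = 10920 m/s.
Δv = v_esc − v_c = 3198 m/s = 3.198 km/s.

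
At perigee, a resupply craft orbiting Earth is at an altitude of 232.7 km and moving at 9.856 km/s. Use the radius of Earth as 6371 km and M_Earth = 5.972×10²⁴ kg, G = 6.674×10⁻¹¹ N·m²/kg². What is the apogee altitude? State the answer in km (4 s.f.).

apogee altitude ≈ 20840 km

μ = GM = 6.674×10⁻¹¹ × 5.972×10²⁴ = 3.986×10¹⁴ m³/s².
r_p = 6371 + 232.7 = 6603.7 km = 6.604×10⁶ m.
Specific energy ε = v²/2 − μ/r = -1.179×10⁷ J/kg, so a = −μ/(2ε) = 1.691×10⁷ m.
The apsides satisfy r_p + r_a = 2a, so the apogee radius is 2a − r_p = 2.722×10⁷ m = 27215 km.
Apogee altitude = 27215 − 6371 = 20844 km.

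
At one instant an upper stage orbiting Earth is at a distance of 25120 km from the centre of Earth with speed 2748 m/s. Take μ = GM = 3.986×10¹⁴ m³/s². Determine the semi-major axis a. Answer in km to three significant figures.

r = 2.512×10⁷ m.
Vis-viva rearranged: 1/a = 2/r − v²/μ = 7.962×10⁻⁸ − 1.895×10⁻⁸ = 6.067×10⁻⁸ m⁻¹.
a = 1.648×10⁷ m = 16482 km.

a ≈ 16500 km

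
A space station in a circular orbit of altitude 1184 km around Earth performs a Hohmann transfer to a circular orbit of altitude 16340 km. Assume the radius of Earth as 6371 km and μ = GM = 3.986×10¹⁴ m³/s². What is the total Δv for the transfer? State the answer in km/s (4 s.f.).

r₁ = 6371 + 1184 = 7555.0 km = 7.5550×10⁶ m.
r₂ = 6371 + 16340 = 22711 km = 2.2711×10⁷ m.
Transfer ellipse a_t = (r₁ + r₂)/2 = 1.513×10⁷ m.
At r₁: circular v_c1 = √(μ/r₁) = 7264 m/s; transfer-perigee v_p = √[μ(2/r₁ − 1/a_t)] = 8898 m/s.
Δv₁ = v_p − v_c1 = 1635 m/s.
At r₂: circular v_c2 = √(μ/r₂) = 4189 m/s; transfer-apogee v_a = √[μ(2/r₂ − 1/a_t)] = 2960 m/s.
Δv₂ = v_c2 − v_a = 1229 m/s.
Total Δv = Δv₁ + Δv₂ = 2864 m/s = 2.864 km/s.

Δv_total ≈ 2.864 km/s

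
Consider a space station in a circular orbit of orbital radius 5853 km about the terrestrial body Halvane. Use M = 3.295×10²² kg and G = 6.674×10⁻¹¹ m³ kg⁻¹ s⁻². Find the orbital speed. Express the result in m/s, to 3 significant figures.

μ = GM = 6.674×10⁻¹¹ × 3.295×10²² = 2.199×10¹² m³/s².
r = 5853 km = 5.853×10⁶ m.
For a circular orbit v = √(μ/r) = √(2.199×10¹² / 5.853×10⁶) = √(3.757×10⁵) = 613.0 m/s.

v ≈ 613 m/s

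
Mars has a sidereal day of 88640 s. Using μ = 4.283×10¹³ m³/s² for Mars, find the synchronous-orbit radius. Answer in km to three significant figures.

r_sync ≈ 20400 km

A synchronous orbit has period T, so by Kepler's third law a = (μT²/4π²)^(1/3).
μT²/4π² = 4.283×10¹³ × (8.864×10⁴)² / 39.48 = 8.524×10²¹ m³.
a = 2.043×10⁷ m = 20428 km.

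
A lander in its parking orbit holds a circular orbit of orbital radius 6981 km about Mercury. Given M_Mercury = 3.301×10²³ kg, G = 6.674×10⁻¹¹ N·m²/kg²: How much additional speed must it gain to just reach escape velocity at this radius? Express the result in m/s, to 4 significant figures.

Δv ≈ 735.8 m/s

μ = GM = 6.674×10⁻¹¹ × 3.301×10²³ = 2.203×10¹³ m³/s².
r = 6981 km = 6.981×10⁶ m.
Circular speed v_c = √(μ/r) = 1776 m/s.
Escape speed v_esc = √(2μ/r) = √2 × v_c = 2512 m/s.
Δv = v_esc − v_c = 735.8 m/s.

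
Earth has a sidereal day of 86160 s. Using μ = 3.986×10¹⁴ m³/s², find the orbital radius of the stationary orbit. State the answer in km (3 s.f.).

r_sync ≈ 42200 km

A synchronous orbit has period T, so by Kepler's third law a = (μT²/4π²)^(1/3).
μT²/4π² = 3.986×10¹⁴ × (8.616×10⁴)² / 39.48 = 7.495×10²² m³.
a = 4.216×10⁷ m = 42163 km.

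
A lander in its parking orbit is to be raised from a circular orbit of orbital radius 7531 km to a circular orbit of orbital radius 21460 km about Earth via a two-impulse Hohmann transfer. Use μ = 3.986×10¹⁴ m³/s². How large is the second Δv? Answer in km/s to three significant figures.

Δv ≈ 1.20 km/s

r₁ = 7531 km = 7.531×10⁶ m.
r₂ = 21460 km = 2.146×10⁷ m.
Transfer ellipse a_t = (r₁ + r₂)/2 = 1.450×10⁷ m.
At r₁: circular v_c1 = √(μ/r₁) = 7275 m/s; transfer-perigee v_p = √[μ(2/r₁ − 1/a_t)] = 8852 m/s.
At r₂: circular v_c2 = √(μ/r₂) = 4310 m/s; transfer-apogee v_a = √[μ(2/r₂ − 1/a_t)] = 3106 m/s.
Δv₂ = v_c2 − v_a = 1203 m/s.
= 1.203 km/s.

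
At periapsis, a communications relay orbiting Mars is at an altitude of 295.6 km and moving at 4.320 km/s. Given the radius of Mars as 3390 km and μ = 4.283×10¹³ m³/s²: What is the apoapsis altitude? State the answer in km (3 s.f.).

r_p = 3390 + 295.6 = 3685.6 km = 3.686×10⁶ m.
Specific energy ε = v²/2 − μ/r = -2.290×10⁶ J/kg, so a = −μ/(2ε) = 9.353×10⁶ m.
The apsides satisfy r_p + r_a = 2a, so the apoapsis radius is 2a − r_p = 1.502×10⁷ m = 15020 km.
Apoapsis altitude = 15020 − 3390 = 11630 km.

apoapsis altitude ≈ 11600 km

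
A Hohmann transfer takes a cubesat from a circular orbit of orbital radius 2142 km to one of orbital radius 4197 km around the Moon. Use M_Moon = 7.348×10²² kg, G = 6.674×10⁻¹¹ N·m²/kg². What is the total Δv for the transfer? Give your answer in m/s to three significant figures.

Δv_total ≈ 420 m/s

μ = GM = 6.674×10⁻¹¹ × 7.348×10²² = 4.904×10¹² m³/s².
r₁ = 2142 km = 2.142×10⁶ m.
r₂ = 4197 km = 4.197×10⁶ m.
Transfer ellipse a_t = (r₁ + r₂)/2 = 3.170×10⁶ m.
At r₁: circular v_c1 = √(μ/r₁) = 1513 m/s; transfer-perilune v_p = √[μ(2/r₁ − 1/a_t)] = 1741 m/s.
Δv₁ = v_p − v_c1 = 228.1 m/s.
At r₂: circular v_c2 = √(μ/r₂) = 1081 m/s; transfer-apolune v_a = √[μ(2/r₂ − 1/a_t)] = 888.6 m/s.
Δv₂ = v_c2 − v_a = 192.3 m/s.
Total Δv = Δv₁ + Δv₂ = 420.4 m/s.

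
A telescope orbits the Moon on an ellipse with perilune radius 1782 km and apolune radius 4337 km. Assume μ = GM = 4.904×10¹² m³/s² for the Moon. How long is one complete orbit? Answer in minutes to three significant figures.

Semi-major axis a = (r_p + r_a)/2 = (1782.0 + 4337.0)/2 = 3059.5 km = 3.060×10⁶ m.
By Kepler's third law T = 2π√(a³/μ) = 2π × 2.417×10³ = 1.518×10⁴ s.
= 253.1 minutes.

T ≈ 253 minutes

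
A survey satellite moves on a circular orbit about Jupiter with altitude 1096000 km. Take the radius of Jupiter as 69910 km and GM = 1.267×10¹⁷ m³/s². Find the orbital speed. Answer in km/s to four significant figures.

r = 69910 + 1096000 = 1165900 km = 1.1659×10⁹ m.
For a circular orbit v = √(μ/r) = √(1.267×10¹⁷ / 1.166×10⁹) = √(1.087×10⁸) = 10420 m/s.
That is 10.42 km/s.

v ≈ 10.42 km/s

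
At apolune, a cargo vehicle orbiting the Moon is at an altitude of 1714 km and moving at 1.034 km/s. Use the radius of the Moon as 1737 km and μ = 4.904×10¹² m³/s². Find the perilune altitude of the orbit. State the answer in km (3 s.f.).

r_a = 1737 + 1714 = 3451.0 km = 3.451×10⁶ m.
Specific energy ε = v²/2 − μ/r = -8.865×10⁵ J/kg, so a = −μ/(2ε) = 2.766×10⁶ m.
The apsides satisfy r_p + r_a = 2a, so the perilune radius is 2a − r_a = 2.081×10⁶ m = 2081.1 km.
Perilune altitude = 2081.1 − 1737 = 344.12 km.

perilune altitude ≈ 344 km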